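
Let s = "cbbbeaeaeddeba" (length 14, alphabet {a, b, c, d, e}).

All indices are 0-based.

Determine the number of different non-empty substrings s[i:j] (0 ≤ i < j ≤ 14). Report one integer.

92

rank→(start, suffix):
  0 → (13, 'a')
  1 → (5, 'aeaeddeba')
  2 → (7, 'aeddeba')
  3 → (12, 'ba')
  4 → (1, 'bbbeaeaeddeba')
  5 → (2, 'bbeaeaeddeba')
  6 → (3, 'beaeaeddeba')
  7 → (0, 'cbbbeaeaeddeba')
  8 → (9, 'ddeba')
  9 → (10, 'deba')
  10 → (4, 'eaeaeddeba')
  11 → (6, 'eaeddeba')
  12 → (11, 'eba')
  13 → (8, 'eddeba')

SA = [13, 5, 7, 12, 1, 2, 3, 0, 9, 10, 4, 6, 11, 8]
i: (SA[i-1],SA[i]) lcp shared
  1: (13,5) 1 'a'
  2: (5,7) 2 'ae'
  3: (7,12) 0 ''
  4: (12,1) 1 'b'
  5: (1,2) 2 'bb'
  6: (2,3) 1 'b'
  7: (3,0) 0 ''
  8: (0,9) 0 ''
  9: (9,10) 1 'd'
  10: (10,4) 0 ''
  11: (4,6) 3 'eae'
  12: (6,11) 1 'e'
  13: (11,8) 1 'e'

n(n+1)/2 = 14·15/2 = 105
Σ LCP = 0 + 1 + 2 + 0 + 1 + 2 + 1 + 0 + 0 + 1 + 0 + 3 + 1 + 1 = 13
distinct = 105 − 13 = 92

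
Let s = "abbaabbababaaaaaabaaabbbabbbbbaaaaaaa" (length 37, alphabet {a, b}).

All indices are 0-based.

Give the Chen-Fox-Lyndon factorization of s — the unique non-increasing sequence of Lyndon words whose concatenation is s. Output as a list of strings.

emit factor 1: 'abb' (i=0, period=3)
emit factor 2: 'aabbabab' (i=3, period=8)
emit factor 3: 'aaaaaabaaabbbabbbbb' (i=11, period=19)
emit factor 4: 'a' (i=30, period=1)
emit factor 5: 'a' (i=31, period=1)
emit factor 6: 'a' (i=32, period=1)
emit factor 7: 'a' (i=33, period=1)
emit factor 8: 'a' (i=34, period=1)
emit factor 9: 'a' (i=35, period=1)
emit factor 10: 'a' (i=36, period=1)

["abb", "aabbabab", "aaaaaabaaabbbabbbbb", "a", "a", "a", "a", "a", "a", "a"]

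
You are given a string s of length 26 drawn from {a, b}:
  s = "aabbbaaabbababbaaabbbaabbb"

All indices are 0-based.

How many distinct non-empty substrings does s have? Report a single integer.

sorted suffixes:
  #0 SA[0]=5  'aaabbababbaaabbbaabbb'
  #1 SA[1]=15  'aaabbbaabbb'
  #2 SA[2]=6  'aabbababbaaabbbaabbb'
  #3 SA[3]=21  'aabbb'
  #4 SA[4]=0  'aabbbaaabbababbaaabbbaabbb'
  #5 SA[5]=16  'aabbbaabbb'
  #6 SA[6]=10  'ababbaaabbbaabbb'
  #7 SA[7]=12  'abbaaabbbaabbb'
  #8 SA[8]=7  'abbababbaaabbbaabbb'
  #9 SA[9]=22  'abbb'
  #10 SA[10]=1  'abbbaaabbababbaaabbbaabbb'
  #11 SA[11]=17  'abbbaabbb'
  #12 SA[12]=25  'b'
  #13 SA[13]=4  'baaabbababbaaabbbaabbb'
  #14 SA[14]=14  'baaabbbaabbb'
  #15 SA[15]=20  'baabbb'
  #16 SA[16]=9  'bababbaaabbbaabbb'
  #17 SA[17]=11  'babbaaabbbaabbb'
  #18 SA[18]=24  'bb'
  #19 SA[19]=3  'bbaaabbababbaaabbbaabbb'
  #20 SA[20]=13  'bbaaabbbaabbb'
  #21 SA[21]=19  'bbaabbb'
  #22 SA[22]=8  'bbababbaaabbbaabbb'
  #23 SA[23]=23  'bbb'
  #24 SA[24]=2  'bbbaaabbababbaaabbbaabbb'
  #25 SA[25]=18  'bbbaabbb'

SA = [5, 15, 6, 21, 0, 16, 10, 12, 7, 22, 1, 17, 25, 4, 14, 20, 9, 11, 24, 3, 13, 19, 8, 23, 2, 18]
i: (SA[i-1],SA[i]) lcp shared
  1: (5,15) 5 'aaabb'
  2: (15,6) 2 'aa'
  3: (6,21) 4 'aabb'
  4: (21,0) 5 'aabbb'
  5: (0,16) 7 'aabbbaa'
  6: (16,10) 1 'a'
  7: (10,12) 2 'ab'
  8: (12,7) 4 'abba'
  9: (7,22) 3 'abb'
  10: (22,1) 4 'abbb'
  11: (1,17) 6 'abbbaa'
  12: (17,25) 0 ''
  13: (25,4) 1 'b'
  14: (4,14) 6 'baaabb'
  15: (14,20) 3 'baa'
  16: (20,9) 2 'ba'
  17: (9,11) 3 'bab'
  18: (11,24) 1 'b'
  19: (24,3) 2 'bb'
  20: (3,13) 7 'bbaaabb'
  21: (13,19) 4 'bbaa'
  22: (19,8) 3 'bba'
  23: (8,23) 2 'bb'
  24: (23,2) 3 'bbb'
  25: (2,18) 5 'bbbaa'

n(n+1)/2 = 26·27/2 = 351
Σ LCP = 0 + 5 + 2 + 4 + 5 + 7 + 1 + 2 + 4 + 3 + 4 + 6 + 0 + 1 + 6 + 3 + 2 + 3 + 1 + 2 + 7 + 4 + 3 + 2 + 3 + 5 = 85
distinct = 351 − 85 = 266

266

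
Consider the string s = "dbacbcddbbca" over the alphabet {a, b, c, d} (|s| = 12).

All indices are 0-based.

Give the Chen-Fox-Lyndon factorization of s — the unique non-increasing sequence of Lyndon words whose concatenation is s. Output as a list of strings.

["d", "b", "acbcddbbc", "a"]

emit factor 1: 'd' (i=0, period=1)
emit factor 2: 'b' (i=1, period=1)
emit factor 3: 'acbcddbbc' (i=2, period=9)
emit factor 4: 'a' (i=11, period=1)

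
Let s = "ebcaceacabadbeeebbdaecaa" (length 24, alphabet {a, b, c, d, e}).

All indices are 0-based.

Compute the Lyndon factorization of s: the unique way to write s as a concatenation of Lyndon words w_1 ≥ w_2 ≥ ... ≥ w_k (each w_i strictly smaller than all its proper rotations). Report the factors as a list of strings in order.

emit factor 1: 'e' (i=0, period=1)
emit factor 2: 'bc' (i=1, period=2)
emit factor 3: 'ace' (i=3, period=3)
emit factor 4: 'ac' (i=6, period=2)
emit factor 5: 'abadbeeebbdaec' (i=8, period=14)
emit factor 6: 'a' (i=22, period=1)
emit factor 7: 'a' (i=23, period=1)

["e", "bc", "ace", "ac", "abadbeeebbdaec", "a", "a"]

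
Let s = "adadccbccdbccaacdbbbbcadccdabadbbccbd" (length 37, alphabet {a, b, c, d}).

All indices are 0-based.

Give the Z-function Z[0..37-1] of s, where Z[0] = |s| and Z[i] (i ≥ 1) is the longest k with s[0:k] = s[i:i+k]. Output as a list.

Z[0]=37
i=1: fresh scan; Z[1]=0
i=2: fresh scan; Z[2]=2 extend→box=[2,4)
i=3: min(r-i=1, Z[1]=0)=0; Z[3]=0
i=4: fresh scan; Z[4]=0
i=5: fresh scan; Z[5]=0
i=6: fresh scan; Z[6]=0
i=7: fresh scan; Z[7]=0
i=8: fresh scan; Z[8]=0
i=9: fresh scan; Z[9]=0
i=10: fresh scan; Z[10]=0
i=11: fresh scan; Z[11]=0
i=12: fresh scan; Z[12]=0
i=13: fresh scan; Z[13]=1 extend→box=[13,14)
i=14: fresh scan; Z[14]=1 extend→box=[14,15)
i=15: fresh scan; Z[15]=0
i=16: fresh scan; Z[16]=0
i=17: fresh scan; Z[17]=0
i=18: fresh scan; Z[18]=0
i=19: fresh scan; Z[19]=0
i=20: fresh scan; Z[20]=0
i=21: fresh scan; Z[21]=0
i=22: fresh scan; Z[22]=2 extend→box=[22,24)
i=23: min(r-i=1, Z[1]=0)=0; Z[23]=0
i=24: fresh scan; Z[24]=0
i=25: fresh scan; Z[25]=0
i=26: fresh scan; Z[26]=0
i=27: fresh scan; Z[27]=1 extend→box=[27,28)
i=28: fresh scan; Z[28]=0
i=29: fresh scan; Z[29]=2 extend→box=[29,31)
i=30: min(r-i=1, Z[1]=0)=0; Z[30]=0
i=31: fresh scan; Z[31]=0
i=32: fresh scan; Z[32]=0
i=33: fresh scan; Z[33]=0
i=34: fresh scan; Z[34]=0
i=35: fresh scan; Z[35]=0
i=36: fresh scan; Z[36]=0

[37, 0, 2, 0, 0, 0, 0, 0, 0, 0, 0, 0, 0, 1, 1, 0, 0, 0, 0, 0, 0, 0, 2, 0, 0, 0, 0, 1, 0, 2, 0, 0, 0, 0, 0, 0, 0]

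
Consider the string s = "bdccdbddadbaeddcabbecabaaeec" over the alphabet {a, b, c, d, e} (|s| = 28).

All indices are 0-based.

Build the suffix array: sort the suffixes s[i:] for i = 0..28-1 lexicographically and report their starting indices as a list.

[23, 21, 16, 8, 11, 24, 22, 10, 17, 0, 5, 18, 27, 20, 15, 2, 3, 7, 9, 4, 14, 1, 6, 13, 26, 19, 12, 25]

sorted suffixes:
  #0 SA[0]=23  'aaeec'
  #1 SA[1]=21  'abaaeec'
  #2 SA[2]=16  'abbecabaaeec'
  #3 SA[3]=8  'adbaeddcabbecabaaeec'
  #4 SA[4]=11  'aeddcabbecabaaeec'
  #5 SA[5]=24  'aeec'
  #6 SA[6]=22  'baaeec'
  #7 SA[7]=10  'baeddcabbecabaaeec'
  #8 SA[8]=17  'bbecabaaeec'
  #9 SA[9]=0  'bdccdbddadbaeddcabbecabaaeec'
  #10 SA[10]=5  'bddadbaeddcabbecabaaeec'
  #11 SA[11]=18  'becabaaeec'
  #12 SA[12]=27  'c'
  #13 SA[13]=20  'cabaaeec'
  #14 SA[14]=15  'cabbecabaaeec'
  #15 SA[15]=2  'ccdbddadbaeddcabbecabaaeec'
  #16 SA[16]=3  'cdbddadbaeddcabbecabaaeec'
  #17 SA[17]=7  'dadbaeddcabbecabaaeec'
  #18 SA[18]=9  'dbaeddcabbecabaaeec'
  #19 SA[19]=4  'dbddadbaeddcabbecabaaeec'
  #20 SA[20]=14  'dcabbecabaaeec'
  #21 SA[21]=1  'dccdbddadbaeddcabbecabaaeec'
  #22 SA[22]=6  'ddadbaeddcabbecabaaeec'
  #23 SA[23]=13  'ddcabbecabaaeec'
  #24 SA[24]=26  'ec'
  #25 SA[25]=19  'ecabaaeec'
  #26 SA[26]=12  'eddcabbecabaaeec'
  #27 SA[27]=25  'eec'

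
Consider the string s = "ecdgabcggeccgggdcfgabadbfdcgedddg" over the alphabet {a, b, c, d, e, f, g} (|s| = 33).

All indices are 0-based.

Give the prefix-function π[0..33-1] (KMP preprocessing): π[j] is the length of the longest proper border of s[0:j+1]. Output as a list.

π[0] = 0
j=1 s[j]='c': π[1]=0 (border '')
j=2 s[j]='d': π[2]=0 (border '')
j=3 s[j]='g': π[3]=0 (border '')
j=4 s[j]='a': π[4]=0 (border '')
j=5 s[j]='b': π[5]=0 (border '')
j=6 s[j]='c': π[6]=0 (border '')
j=7 s[j]='g': π[7]=0 (border '')
j=8 s[j]='g': π[8]=0 (border '')
j=9 s[j]='e': π[9]=1 (border 'e')
j=10 s[j]='c': π[10]=2 (border 'ec')
j=11 s[j]='c': k: 2→0; π[11]=0 (border '')
j=12 s[j]='g': π[12]=0 (border '')
j=13 s[j]='g': π[13]=0 (border '')
j=14 s[j]='g': π[14]=0 (border '')
j=15 s[j]='d': π[15]=0 (border '')
j=16 s[j]='c': π[16]=0 (border '')
j=17 s[j]='f': π[17]=0 (border '')
j=18 s[j]='g': π[18]=0 (border '')
j=19 s[j]='a': π[19]=0 (border '')
j=20 s[j]='b': π[20]=0 (border '')
j=21 s[j]='a': π[21]=0 (border '')
j=22 s[j]='d': π[22]=0 (border '')
j=23 s[j]='b': π[23]=0 (border '')
j=24 s[j]='f': π[24]=0 (border '')
j=25 s[j]='d': π[25]=0 (border '')
j=26 s[j]='c': π[26]=0 (border '')
j=27 s[j]='g': π[27]=0 (border '')
j=28 s[j]='e': π[28]=1 (border 'e')
j=29 s[j]='d': k: 1→0; π[29]=0 (border '')
j=30 s[j]='d': π[30]=0 (border '')
j=31 s[j]='d': π[31]=0 (border '')
j=32 s[j]='g': π[32]=0 (border '')

[0, 0, 0, 0, 0, 0, 0, 0, 0, 1, 2, 0, 0, 0, 0, 0, 0, 0, 0, 0, 0, 0, 0, 0, 0, 0, 0, 0, 1, 0, 0, 0, 0]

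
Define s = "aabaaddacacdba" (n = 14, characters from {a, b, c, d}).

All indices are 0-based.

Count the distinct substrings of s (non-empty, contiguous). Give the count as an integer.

92

rank→(start, suffix):
  0 → (13, 'a')
  1 → (0, 'aabaaddacacdba')
  2 → (3, 'aaddacacdba')
  3 → (1, 'abaaddacacdba')
  4 → (7, 'acacdba')
  5 → (9, 'acdba')
  6 → (4, 'addacacdba')
  7 → (12, 'ba')
  8 → (2, 'baaddacacdba')
  9 → (8, 'cacdba')
  10 → (10, 'cdba')
  11 → (6, 'dacacdba')
  12 → (11, 'dba')
  13 → (5, 'ddacacdba')

SA = [13, 0, 3, 1, 7, 9, 4, 12, 2, 8, 10, 6, 11, 5]
[i] adj suffixes → lcp
  [1] 13/0 → 1 ('a')
  [2] 0/3 → 2 ('aa')
  [3] 3/1 → 1 ('a')
  [4] 1/7 → 1 ('a')
  [5] 7/9 → 2 ('ac')
  [6] 9/4 → 1 ('a')
  [7] 4/12 → 0 ('')
  [8] 12/2 → 2 ('ba')
  [9] 2/8 → 0 ('')
  [10] 8/10 → 1 ('c')
  [11] 10/6 → 0 ('')
  [12] 6/11 → 1 ('d')
  [13] 11/5 → 1 ('d')

n(n+1)/2 = 14·15/2 = 105
Σ LCP = 0 + 1 + 2 + 1 + 1 + 2 + 1 + 0 + 2 + 0 + 1 + 0 + 1 + 1 = 13
distinct = 105 − 13 = 92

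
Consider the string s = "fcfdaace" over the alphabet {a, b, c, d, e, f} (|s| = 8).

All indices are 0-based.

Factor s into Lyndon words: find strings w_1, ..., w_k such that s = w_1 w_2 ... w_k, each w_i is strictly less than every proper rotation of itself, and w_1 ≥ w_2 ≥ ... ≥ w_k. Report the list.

emit factor 1: 'f' (i=0, period=1)
emit factor 2: 'cfd' (i=1, period=3)
emit factor 3: 'aace' (i=4, period=4)

["f", "cfd", "aace"]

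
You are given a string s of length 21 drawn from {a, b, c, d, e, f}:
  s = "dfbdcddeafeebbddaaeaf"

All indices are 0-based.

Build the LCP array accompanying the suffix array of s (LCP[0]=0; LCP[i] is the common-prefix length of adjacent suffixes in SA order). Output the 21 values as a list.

[0, 1, 1, 2, 0, 1, 2, 0, 0, 1, 1, 2, 1, 1, 0, 3, 1, 1, 0, 1, 1]

sorted suffixes:
  #0 SA[0]=16  'aaeaf'
  #1 SA[1]=17  'aeaf'
  #2 SA[2]=19  'af'
  #3 SA[3]=8  'afeebbddaaeaf'
  #4 SA[4]=12  'bbddaaeaf'
  #5 SA[5]=2  'bdcddeafeebbddaaeaf'
  #6 SA[6]=13  'bddaaeaf'
  #7 SA[7]=4  'cddeafeebbddaaeaf'
  #8 SA[8]=15  'daaeaf'
  #9 SA[9]=3  'dcddeafeebbddaaeaf'
  #10 SA[10]=14  'ddaaeaf'
  #11 SA[11]=5  'ddeafeebbddaaeaf'
  #12 SA[12]=6  'deafeebbddaaeaf'
  #13 SA[13]=0  'dfbdcddeafeebbddaaeaf'
  #14 SA[14]=18  'eaf'
  #15 SA[15]=7  'eafeebbddaaeaf'
  #16 SA[16]=11  'ebbddaaeaf'
  #17 SA[17]=10  'eebbddaaeaf'
  #18 SA[18]=20  'f'
  #19 SA[19]=1  'fbdcddeafeebbddaaeaf'
  #20 SA[20]=9  'feebbddaaeaf'

SA = [16, 17, 19, 8, 12, 2, 13, 4, 15, 3, 14, 5, 6, 0, 18, 7, 11, 10, 20, 1, 9]
i: (SA[i-1],SA[i]) lcp shared
  1: (16,17) 1 'a'
  2: (17,19) 1 'a'
  3: (19,8) 2 'af'
  4: (8,12) 0 ''
  5: (12,2) 1 'b'
  6: (2,13) 2 'bd'
  7: (13,4) 0 ''
  8: (4,15) 0 ''
  9: (15,3) 1 'd'
  10: (3,14) 1 'd'
  11: (14,5) 2 'dd'
  12: (5,6) 1 'd'
  13: (6,0) 1 'd'
  14: (0,18) 0 ''
  15: (18,7) 3 'eaf'
  16: (7,11) 1 'e'
  17: (11,10) 1 'e'
  18: (10,20) 0 ''
  19: (20,1) 1 'f'
  20: (1,9) 1 'f'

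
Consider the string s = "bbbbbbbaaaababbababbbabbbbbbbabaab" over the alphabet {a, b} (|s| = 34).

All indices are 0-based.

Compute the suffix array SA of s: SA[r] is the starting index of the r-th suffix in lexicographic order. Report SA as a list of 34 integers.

rank→(start, suffix):
  0 → (7, 'aaaababbababbbabbbbbbbabaab')
  1 → (8, 'aaababbababbbabbbbbbbabaab')
  2 → (31, 'aab')
  3 → (9, 'aababbababbbabbbbbbbabaab')
  4 → (32, 'ab')
  5 → (29, 'abaab')
  6 → (10, 'ababbababbbabbbbbbbabaab')
  7 → (15, 'ababbbabbbbbbbabaab')
  8 → (12, 'abbababbbabbbbbbbabaab')
  9 → (17, 'abbbabbbbbbbabaab')
  10 → (21, 'abbbbbbbabaab')
  11 → (33, 'b')
  12 → (6, 'baaaababbababbbabbbbbbbabaab')
  13 → (30, 'baab')
  14 → (28, 'babaab')
  15 → (14, 'bababbbabbbbbbbabaab')
  16 → (11, 'babbababbbabbbbbbbabaab')
  17 → (16, 'babbbabbbbbbbabaab')
  18 → (20, 'babbbbbbbabaab')
  19 → (5, 'bbaaaababbababbbabbbbbbbabaab')
  20 → (27, 'bbabaab')
  21 → (13, 'bbababbbabbbbbbbabaab')
  22 → (19, 'bbabbbbbbbabaab')
  23 → (4, 'bbbaaaababbababbbabbbbbbbabaab')
  24 → (26, 'bbbabaab')
  25 → (18, 'bbbabbbbbbbabaab')
  26 → (3, 'bbbbaaaababbababbbabbbbbbbabaab')
  27 → (25, 'bbbbabaab')
  28 → (2, 'bbbbbaaaababbababbbabbbbbbbabaab')
  29 → (24, 'bbbbbabaab')
  30 → (1, 'bbbbbbaaaababbababbbabbbbbbbabaab')
  31 → (23, 'bbbbbbabaab')
  32 → (0, 'bbbbbbbaaaababbababbbabbbbbbbabaab')
  33 → (22, 'bbbbbbbabaab')

[7, 8, 31, 9, 32, 29, 10, 15, 12, 17, 21, 33, 6, 30, 28, 14, 11, 16, 20, 5, 27, 13, 19, 4, 26, 18, 3, 25, 2, 24, 1, 23, 0, 22]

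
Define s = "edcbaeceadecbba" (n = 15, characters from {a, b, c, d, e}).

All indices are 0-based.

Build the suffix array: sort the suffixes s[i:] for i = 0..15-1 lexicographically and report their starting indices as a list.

rank→(start, suffix):
  0 → (14, 'a')
  1 → (8, 'adecbba')
  2 → (4, 'aeceadecbba')
  3 → (13, 'ba')
  4 → (3, 'baeceadecbba')
  5 → (12, 'bba')
  6 → (2, 'cbaeceadecbba')
  7 → (11, 'cbba')
  8 → (6, 'ceadecbba')
  9 → (1, 'dcbaeceadecbba')
  10 → (9, 'decbba')
  11 → (7, 'eadecbba')
  12 → (10, 'ecbba')
  13 → (5, 'eceadecbba')
  14 → (0, 'edcbaeceadecbba')

[14, 8, 4, 13, 3, 12, 2, 11, 6, 1, 9, 7, 10, 5, 0]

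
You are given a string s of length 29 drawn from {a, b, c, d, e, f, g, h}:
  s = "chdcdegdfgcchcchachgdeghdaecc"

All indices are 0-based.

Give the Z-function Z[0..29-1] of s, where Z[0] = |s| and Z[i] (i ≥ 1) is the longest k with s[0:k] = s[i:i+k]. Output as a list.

Z[0]=29
i=1: fresh scan; Z[1]=0
i=2: fresh scan; Z[2]=0
i=3: fresh scan; Z[3]=1 scan→box=[3,4)
i=4: fresh scan; Z[4]=0
i=5: fresh scan; Z[5]=0
i=6: fresh scan; Z[6]=0
i=7: fresh scan; Z[7]=0
i=8: fresh scan; Z[8]=0
i=9: fresh scan; Z[9]=0
i=10: fresh scan; Z[10]=1 scan→box=[10,11)
i=11: fresh scan; Z[11]=2 scan→box=[11,13)
i=12: min(r-i=1, Z[1]=0)=0; Z[12]=0
i=13: fresh scan; Z[13]=1 scan→box=[13,14)
i=14: fresh scan; Z[14]=2 scan→box=[14,16)
i=15: min(r-i=1, Z[1]=0)=0; Z[15]=0
i=16: fresh scan; Z[16]=0
i=17: fresh scan; Z[17]=2 scan→box=[17,19)
i=18: min(r-i=1, Z[1]=0)=0; Z[18]=0
i=19: fresh scan; Z[19]=0
i=20: fresh scan; Z[20]=0
i=21: fresh scan; Z[21]=0
i=22: fresh scan; Z[22]=0
i=23: fresh scan; Z[23]=0
i=24: fresh scan; Z[24]=0
i=25: fresh scan; Z[25]=0
i=26: fresh scan; Z[26]=0
i=27: fresh scan; Z[27]=1 scan→box=[27,28)
i=28: fresh scan; Z[28]=1 scan→box=[28,29)

[29, 0, 0, 1, 0, 0, 0, 0, 0, 0, 1, 2, 0, 1, 2, 0, 0, 2, 0, 0, 0, 0, 0, 0, 0, 0, 0, 1, 1]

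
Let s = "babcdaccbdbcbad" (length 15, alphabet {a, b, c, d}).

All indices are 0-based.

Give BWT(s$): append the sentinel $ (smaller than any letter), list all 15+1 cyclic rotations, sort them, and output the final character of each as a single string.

rank  rotation          last
    0  $babcdaccbdbcbad  d
    1  abcdaccbdbcbad$b  b
    2  accbdbcbad$babcd  d
    3  ad$babcdaccbdbcb  b
    4  babcdaccbdbcbad$  $
    5  bad$babcdaccbdbc  c
    6  bcbad$babcdaccbd  d
    7  bcdaccbdbcbad$ba  a
    8  bdbcbad$babcdacc  c
    9  cbad$babcdaccbdb  b
   10  cbdbcbad$babcdac  c
   11  ccbdbcbad$babcda  a
   12  cdaccbdbcbad$bab  b
   13  d$babcdaccbdbcba  a
   14  daccbdbcbad$babc  c
   15  dbcbad$babcdaccb  b

dbdb$cdacbcabacb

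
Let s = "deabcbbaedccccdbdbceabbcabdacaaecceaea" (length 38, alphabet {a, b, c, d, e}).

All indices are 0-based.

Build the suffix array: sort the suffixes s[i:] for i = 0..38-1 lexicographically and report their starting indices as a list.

[37, 29, 20, 2, 24, 27, 35, 30, 7, 6, 5, 21, 22, 3, 17, 25, 15, 28, 23, 4, 10, 11, 12, 32, 13, 18, 33, 26, 16, 14, 9, 0, 36, 19, 1, 34, 31, 8]

sorted suffixes:
  #0 SA[0]=37  'a'
  #1 SA[1]=29  'aaecceaea'
  #2 SA[2]=20  'abbcabdacaaecceaea'
  #3 SA[3]=2  'abcbbaedccccdbdbceabbcabdacaaecceaea'
  #4 SA[4]=24  'abdacaaecceaea'
  #5 SA[5]=27  'acaaecceaea'
  #6 SA[6]=35  'aea'
  #7 SA[7]=30  'aecceaea'
  #8 SA[8]=7  'aedccccdbdbceabbcabdacaaecceaea'
  #9 SA[9]=6  'baedccccdbdbceabbcabdacaaecceaea'
  #10 SA[10]=5  'bbaedccccdbdbceabbcabdacaaecceaea'
  #11 SA[11]=21  'bbcabdacaaecceaea'
  #12 SA[12]=22  'bcabdacaaecceaea'
  #13 SA[13]=3  'bcbbaedccccdbdbceabbcabdacaaecceaea'
  #14 SA[14]=17  'bceabbcabdacaaecceaea'
  #15 SA[15]=25  'bdacaaecceaea'
  #16 SA[16]=15  'bdbceabbcabdacaaecceaea'
  #17 SA[17]=28  'caaecceaea'
  #18 SA[18]=23  'cabdacaaecceaea'
  #19 SA[19]=4  'cbbaedccccdbdbceabbcabdacaaecceaea'
  #20 SA[20]=10  'ccccdbdbceabbcabdacaaecceaea'
  #21 SA[21]=11  'cccdbdbceabbcabdacaaecceaea'
  #22 SA[22]=12  'ccdbdbceabbcabdacaaecceaea'
  #23 SA[23]=32  'cceaea'
  #24 SA[24]=13  'cdbdbceabbcabdacaaecceaea'
  #25 SA[25]=18  'ceabbcabdacaaecceaea'
  #26 SA[26]=33  'ceaea'
  #27 SA[27]=26  'dacaaecceaea'
  #28 SA[28]=16  'dbceabbcabdacaaecceaea'
  #29 SA[29]=14  'dbdbceabbcabdacaaecceaea'
  #30 SA[30]=9  'dccccdbdbceabbcabdacaaecceaea'
  #31 SA[31]=0  'deabcbbaedccccdbdbceabbcabdacaaecceaea'
  #32 SA[32]=36  'ea'
  #33 SA[33]=19  'eabbcabdacaaecceaea'
  #34 SA[34]=1  'eabcbbaedccccdbdbceabbcabdacaaecceaea'
  #35 SA[35]=34  'eaea'
  #36 SA[36]=31  'ecceaea'
  #37 SA[37]=8  'edccccdbdbceabbcabdacaaecceaea'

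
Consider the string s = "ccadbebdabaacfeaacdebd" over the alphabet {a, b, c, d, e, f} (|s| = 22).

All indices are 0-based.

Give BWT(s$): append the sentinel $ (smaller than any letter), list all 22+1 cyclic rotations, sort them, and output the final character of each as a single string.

debdaacaeedc$aabbacfdbc

rank  rotation                 last
    0  $ccadbebdabaacfeaacdebd  d
    1  aacdebd$ccadbebdabaacfe  e
    2  aacfeaacdebd$ccadbebdab  b
    3  abaacfeaacdebd$ccadbebd  d
    4  acdebd$ccadbebdabaacfea  a
    5  acfeaacdebd$ccadbebdaba  a
    6  adbebdabaacfeaacdebd$cc  c
    7  baacfeaacdebd$ccadbebda  a
    8  bd$ccadbebdabaacfeaacde  e
    9  bdabaacfeaacdebd$ccadbe  e
   10  bebdabaacfeaacdebd$ccad  d
   11  cadbebdabaacfeaacdebd$c  c
   12  ccadbebdabaacfeaacdebd$  $
   13  cdebd$ccadbebdabaacfeaa  a
   14  cfeaacdebd$ccadbebdabaa  a
   15  d$ccadbebdabaacfeaacdeb  b
   16  dabaacfeaacdebd$ccadbeb  b
   17  dbebdabaacfeaacdebd$cca  a
   18  debd$ccadbebdabaacfeaac  c
   19  eaacdebd$ccadbebdabaacf  f
   20  ebd$ccadbebdabaacfeaacd  d
   21  ebdabaacfeaacdebd$ccadb  b
   22  feaacdebd$ccadbebdabaac  c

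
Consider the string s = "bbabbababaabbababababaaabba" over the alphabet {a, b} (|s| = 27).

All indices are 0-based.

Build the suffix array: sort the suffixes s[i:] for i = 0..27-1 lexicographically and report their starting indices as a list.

rank→(start, suffix):
  0 → (26, 'a')
  1 → (21, 'aaabba')
  2 → (22, 'aabba')
  3 → (9, 'aabbababababaaabba')
  4 → (19, 'abaaabba')
  5 → (7, 'abaabbababababaaabba')
  6 → (17, 'ababaaabba')
  7 → (5, 'ababaabbababababaaabba')
  8 → (15, 'abababaaabba')
  9 → (13, 'ababababaaabba')
  10 → (23, 'abba')
  11 → (2, 'abbababaabbababababaaabba')
  12 → (10, 'abbababababaaabba')
  13 → (25, 'ba')
  14 → (20, 'baaabba')
  15 → (8, 'baabbababababaaabba')
  16 → (18, 'babaaabba')
  17 → (6, 'babaabbababababaaabba')
  18 → (16, 'bababaaabba')
  19 → (4, 'bababaabbababababaaabba')
  20 → (14, 'babababaaabba')
  21 → (12, 'bababababaaabba')
  22 → (1, 'babbababaabbababababaaabba')
  23 → (24, 'bba')
  24 → (3, 'bbababaabbababababaaabba')
  25 → (11, 'bbababababaaabba')
  26 → (0, 'bbabbababaabbababababaaabba')

[26, 21, 22, 9, 19, 7, 17, 5, 15, 13, 23, 2, 10, 25, 20, 8, 18, 6, 16, 4, 14, 12, 1, 24, 3, 11, 0]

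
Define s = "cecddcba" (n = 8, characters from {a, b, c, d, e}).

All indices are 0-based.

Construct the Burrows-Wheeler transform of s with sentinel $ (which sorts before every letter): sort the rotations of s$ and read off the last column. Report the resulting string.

abcde$dcc

rank  rotation   last
    0  $cecddcba  a
    1  a$cecddcb  b
    2  ba$cecddc  c
    3  cba$cecdd  d
    4  cddcba$ce  e
    5  cecddcba$  $
    6  dcba$cecd  d
    7  ddcba$cec  c
    8  ecddcba$c  c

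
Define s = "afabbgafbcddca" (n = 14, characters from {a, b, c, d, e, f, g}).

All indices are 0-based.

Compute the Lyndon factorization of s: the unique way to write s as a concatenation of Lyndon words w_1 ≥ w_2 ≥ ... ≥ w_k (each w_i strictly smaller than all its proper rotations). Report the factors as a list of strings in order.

emit factor 1: 'af' (i=0, period=2)
emit factor 2: 'abbgafbcddc' (i=2, period=11)
emit factor 3: 'a' (i=13, period=1)

["af", "abbgafbcddc", "a"]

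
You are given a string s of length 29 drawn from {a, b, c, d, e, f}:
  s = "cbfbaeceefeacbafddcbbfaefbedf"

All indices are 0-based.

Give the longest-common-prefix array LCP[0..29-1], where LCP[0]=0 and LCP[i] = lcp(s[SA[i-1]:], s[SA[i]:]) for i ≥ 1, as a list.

sorted suffixes:
  #0 SA[0]=11  'acbafddcbbfaefbedf'
  #1 SA[1]=4  'aeceefeacbafddcbbfaefbedf'
  #2 SA[2]=22  'aefbedf'
  #3 SA[3]=14  'afddcbbfaefbedf'
  #4 SA[4]=3  'baeceefeacbafddcbbfaefbedf'
  #5 SA[5]=13  'bafddcbbfaefbedf'
  #6 SA[6]=19  'bbfaefbedf'
  #7 SA[7]=25  'bedf'
  #8 SA[8]=20  'bfaefbedf'
  #9 SA[9]=1  'bfbaeceefeacbafddcbbfaefbedf'
  #10 SA[10]=12  'cbafddcbbfaefbedf'
  #11 SA[11]=18  'cbbfaefbedf'
  #12 SA[12]=0  'cbfbaeceefeacbafddcbbfaefbedf'
  #13 SA[13]=6  'ceefeacbafddcbbfaefbedf'
  #14 SA[14]=17  'dcbbfaefbedf'
  #15 SA[15]=16  'ddcbbfaefbedf'
  #16 SA[16]=27  'df'
  #17 SA[17]=10  'eacbafddcbbfaefbedf'
  #18 SA[18]=5  'eceefeacbafddcbbfaefbedf'
  #19 SA[19]=26  'edf'
  #20 SA[20]=7  'eefeacbafddcbbfaefbedf'
  #21 SA[21]=23  'efbedf'
  #22 SA[22]=8  'efeacbafddcbbfaefbedf'
  #23 SA[23]=28  'f'
  #24 SA[24]=21  'faefbedf'
  #25 SA[25]=2  'fbaeceefeacbafddcbbfaefbedf'
  #26 SA[26]=24  'fbedf'
  #27 SA[27]=15  'fddcbbfaefbedf'
  #28 SA[28]=9  'feacbafddcbbfaefbedf'

SA = [11, 4, 22, 14, 3, 13, 19, 25, 20, 1, 12, 18, 0, 6, 17, 16, 27, 10, 5, 26, 7, 23, 8, 28, 21, 2, 24, 15, 9]
rank  pair      lcp
   1  s[11:],s[4:]  1  'a'
   2  s[4:],s[22:]  2  'ae'
   3  s[22:],s[14:]  1  'a'
   4  s[14:],s[3:]  0  ''
   5  s[3:],s[13:]  2  'ba'
   6  s[13:],s[19:]  1  'b'
   7  s[19:],s[25:]  1  'b'
   8  s[25:],s[20:]  1  'b'
   9  s[20:],s[1:]  2  'bf'
  10  s[1:],s[12:]  0  ''
  11  s[12:],s[18:]  2  'cb'
  12  s[18:],s[0:]  2  'cb'
  13  s[0:],s[6:]  1  'c'
  14  s[6:],s[17:]  0  ''
  15  s[17:],s[16:]  1  'd'
  16  s[16:],s[27:]  1  'd'
  17  s[27:],s[10:]  0  ''
  18  s[10:],s[5:]  1  'e'
  19  s[5:],s[26:]  1  'e'
  20  s[26:],s[7:]  1  'e'
  21  s[7:],s[23:]  1  'e'
  22  s[23:],s[8:]  2  'ef'
  23  s[8:],s[28:]  0  ''
  24  s[28:],s[21:]  1  'f'
  25  s[21:],s[2:]  1  'f'
  26  s[2:],s[24:]  2  'fb'
  27  s[24:],s[15:]  1  'f'
  28  s[15:],s[9:]  1  'f'

[0, 1, 2, 1, 0, 2, 1, 1, 1, 2, 0, 2, 2, 1, 0, 1, 1, 0, 1, 1, 1, 1, 2, 0, 1, 1, 2, 1, 1]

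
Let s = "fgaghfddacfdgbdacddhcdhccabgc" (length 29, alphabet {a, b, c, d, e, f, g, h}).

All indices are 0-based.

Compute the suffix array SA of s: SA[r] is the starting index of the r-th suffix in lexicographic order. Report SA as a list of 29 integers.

[25, 15, 8, 2, 13, 26, 28, 24, 23, 16, 20, 9, 14, 7, 6, 17, 11, 21, 18, 5, 10, 0, 1, 12, 27, 3, 22, 19, 4]

sorted suffixes:
  #0 SA[0]=25  'abgc'
  #1 SA[1]=15  'acddhcdhccabgc'
  #2 SA[2]=8  'acfdgbdacddhcdhccabgc'
  #3 SA[3]=2  'aghfddacfdgbdacddhcdhccabgc'
  #4 SA[4]=13  'bdacddhcdhccabgc'
  #5 SA[5]=26  'bgc'
  #6 SA[6]=28  'c'
  #7 SA[7]=24  'cabgc'
  #8 SA[8]=23  'ccabgc'
  #9 SA[9]=16  'cddhcdhccabgc'
  #10 SA[10]=20  'cdhccabgc'
  #11 SA[11]=9  'cfdgbdacddhcdhccabgc'
  #12 SA[12]=14  'dacddhcdhccabgc'
  #13 SA[13]=7  'dacfdgbdacddhcdhccabgc'
  #14 SA[14]=6  'ddacfdgbdacddhcdhccabgc'
  #15 SA[15]=17  'ddhcdhccabgc'
  #16 SA[16]=11  'dgbdacddhcdhccabgc'
  #17 SA[17]=21  'dhccabgc'
  #18 SA[18]=18  'dhcdhccabgc'
  #19 SA[19]=5  'fddacfdgbdacddhcdhccabgc'
  #20 SA[20]=10  'fdgbdacddhcdhccabgc'
  #21 SA[21]=0  'fgaghfddacfdgbdacddhcdhccabgc'
  #22 SA[22]=1  'gaghfddacfdgbdacddhcdhccabgc'
  #23 SA[23]=12  'gbdacddhcdhccabgc'
  #24 SA[24]=27  'gc'
  #25 SA[25]=3  'ghfddacfdgbdacddhcdhccabgc'
  #26 SA[26]=22  'hccabgc'
  #27 SA[27]=19  'hcdhccabgc'
  #28 SA[28]=4  'hfddacfdgbdacddhcdhccabgc'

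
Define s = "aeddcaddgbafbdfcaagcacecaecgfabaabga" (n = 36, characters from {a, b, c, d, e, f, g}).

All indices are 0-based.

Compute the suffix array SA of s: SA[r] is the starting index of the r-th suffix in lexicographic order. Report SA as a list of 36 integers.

[35, 31, 16, 29, 32, 20, 5, 24, 0, 10, 17, 30, 9, 12, 33, 15, 19, 4, 23, 21, 26, 3, 2, 6, 13, 7, 22, 25, 1, 28, 11, 14, 34, 8, 18, 27]

rank→(start, suffix):
  0 → (35, 'a')
  1 → (31, 'aabga')
  2 → (16, 'aagcacecaecgfabaabga')
  3 → (29, 'abaabga')
  4 → (32, 'abga')
  5 → (20, 'acecaecgfabaabga')
  6 → (5, 'addgbafbdfcaagcacecaecgfabaabga')
  7 → (24, 'aecgfabaabga')
  8 → (0, 'aeddcaddgbafbdfcaagcacecaecgfabaabga')
  9 → (10, 'afbdfcaagcacecaecgfabaabga')
  10 → (17, 'agcacecaecgfabaabga')
  11 → (30, 'baabga')
  12 → (9, 'bafbdfcaagcacecaecgfabaabga')
  13 → (12, 'bdfcaagcacecaecgfabaabga')
  14 → (33, 'bga')
  15 → (15, 'caagcacecaecgfabaabga')
  16 → (19, 'cacecaecgfabaabga')
  17 → (4, 'caddgbafbdfcaagcacecaecgfabaabga')
  18 → (23, 'caecgfabaabga')
  19 → (21, 'cecaecgfabaabga')
  20 → (26, 'cgfabaabga')
  21 → (3, 'dcaddgbafbdfcaagcacecaecgfabaabga')
  22 → (2, 'ddcaddgbafbdfcaagcacecaecgfabaabga')
  23 → (6, 'ddgbafbdfcaagcacecaecgfabaabga')
  24 → (13, 'dfcaagcacecaecgfabaabga')
  25 → (7, 'dgbafbdfcaagcacecaecgfabaabga')
  26 → (22, 'ecaecgfabaabga')
  27 → (25, 'ecgfabaabga')
  28 → (1, 'eddcaddgbafbdfcaagcacecaecgfabaabga')
  29 → (28, 'fabaabga')
  30 → (11, 'fbdfcaagcacecaecgfabaabga')
  31 → (14, 'fcaagcacecaecgfabaabga')
  32 → (34, 'ga')
  33 → (8, 'gbafbdfcaagcacecaecgfabaabga')
  34 → (18, 'gcacecaecgfabaabga')
  35 → (27, 'gfabaabga')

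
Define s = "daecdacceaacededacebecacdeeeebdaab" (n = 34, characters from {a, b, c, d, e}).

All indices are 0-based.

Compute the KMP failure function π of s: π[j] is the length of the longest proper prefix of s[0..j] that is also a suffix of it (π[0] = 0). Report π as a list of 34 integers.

π[0] = 0
j=1 s[j]='a': π[1]=0 (border '')
j=2 s[j]='e': π[2]=0 (border '')
j=3 s[j]='c': π[3]=0 (border '')
j=4 s[j]='d': π[4]=1 (border 'd')
j=5 s[j]='a': π[5]=2 (border 'da')
j=6 s[j]='c': k: 2→0; π[6]=0 (border '')
j=7 s[j]='c': π[7]=0 (border '')
j=8 s[j]='e': π[8]=0 (border '')
j=9 s[j]='a': π[9]=0 (border '')
j=10 s[j]='a': π[10]=0 (border '')
j=11 s[j]='c': π[11]=0 (border '')
j=12 s[j]='e': π[12]=0 (border '')
j=13 s[j]='d': π[13]=1 (border 'd')
j=14 s[j]='e': k: 1→0; π[14]=0 (border '')
j=15 s[j]='d': π[15]=1 (border 'd')
j=16 s[j]='a': π[16]=2 (border 'da')
j=17 s[j]='c': k: 2→0; π[17]=0 (border '')
j=18 s[j]='e': π[18]=0 (border '')
j=19 s[j]='b': π[19]=0 (border '')
j=20 s[j]='e': π[20]=0 (border '')
j=21 s[j]='c': π[21]=0 (border '')
j=22 s[j]='a': π[22]=0 (border '')
j=23 s[j]='c': π[23]=0 (border '')
j=24 s[j]='d': π[24]=1 (border 'd')
j=25 s[j]='e': k: 1→0; π[25]=0 (border '')
j=26 s[j]='e': π[26]=0 (border '')
j=27 s[j]='e': π[27]=0 (border '')
j=28 s[j]='e': π[28]=0 (border '')
j=29 s[j]='b': π[29]=0 (border '')
j=30 s[j]='d': π[30]=1 (border 'd')
j=31 s[j]='a': π[31]=2 (border 'da')
j=32 s[j]='a': k: 2→0; π[32]=0 (border '')
j=33 s[j]='b': π[33]=0 (border '')

[0, 0, 0, 0, 1, 2, 0, 0, 0, 0, 0, 0, 0, 1, 0, 1, 2, 0, 0, 0, 0, 0, 0, 0, 1, 0, 0, 0, 0, 0, 1, 2, 0, 0]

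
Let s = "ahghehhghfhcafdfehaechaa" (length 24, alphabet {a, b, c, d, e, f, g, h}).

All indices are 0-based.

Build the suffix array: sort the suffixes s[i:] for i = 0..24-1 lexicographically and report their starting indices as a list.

sorted suffixes:
  #0 SA[0]=23  'a'
  #1 SA[1]=22  'aa'
  #2 SA[2]=18  'aechaa'
  #3 SA[3]=12  'afdfehaechaa'
  #4 SA[4]=0  'ahghehhghfhcafdfehaechaa'
  #5 SA[5]=11  'cafdfehaechaa'
  #6 SA[6]=20  'chaa'
  #7 SA[7]=14  'dfehaechaa'
  #8 SA[8]=19  'echaa'
  #9 SA[9]=16  'ehaechaa'
  #10 SA[10]=4  'ehhghfhcafdfehaechaa'
  #11 SA[11]=13  'fdfehaechaa'
  #12 SA[12]=15  'fehaechaa'
  #13 SA[13]=9  'fhcafdfehaechaa'
  #14 SA[14]=2  'ghehhghfhcafdfehaechaa'
  #15 SA[15]=7  'ghfhcafdfehaechaa'
  #16 SA[16]=21  'haa'
  #17 SA[17]=17  'haechaa'
  #18 SA[18]=10  'hcafdfehaechaa'
  #19 SA[19]=3  'hehhghfhcafdfehaechaa'
  #20 SA[20]=8  'hfhcafdfehaechaa'
  #21 SA[21]=1  'hghehhghfhcafdfehaechaa'
  #22 SA[22]=6  'hghfhcafdfehaechaa'
  #23 SA[23]=5  'hhghfhcafdfehaechaa'

[23, 22, 18, 12, 0, 11, 20, 14, 19, 16, 4, 13, 15, 9, 2, 7, 21, 17, 10, 3, 8, 1, 6, 5]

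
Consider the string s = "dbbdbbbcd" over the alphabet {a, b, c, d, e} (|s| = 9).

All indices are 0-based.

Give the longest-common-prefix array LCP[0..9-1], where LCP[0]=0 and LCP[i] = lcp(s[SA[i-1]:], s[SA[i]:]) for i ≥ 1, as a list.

[0, 2, 2, 1, 1, 0, 0, 1, 3]

rank | idx | suffix
   0 |   4 | bbbcd
   1 |   5 | bbcd
   2 |   1 | bbdbbbcd
   3 |   6 | bcd
   4 |   2 | bdbbbcd
   5 |   7 | cd
   6 |   8 | d
   7 |   3 | dbbbcd
   8 |   0 | dbbdbbbcd

SA = [4, 5, 1, 6, 2, 7, 8, 3, 0]
rank  pair      lcp
   1  s[4:],s[5:]  2  'bb'
   2  s[5:],s[1:]  2  'bb'
   3  s[1:],s[6:]  1  'b'
   4  s[6:],s[2:]  1  'b'
   5  s[2:],s[7:]  0  ''
   6  s[7:],s[8:]  0  ''
   7  s[8:],s[3:]  1  'd'
   8  s[3:],s[0:]  3  'dbb'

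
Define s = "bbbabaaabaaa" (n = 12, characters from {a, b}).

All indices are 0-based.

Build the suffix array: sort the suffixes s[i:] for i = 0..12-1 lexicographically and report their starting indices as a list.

rank | idx | suffix
   0 |  11 | a
   1 |  10 | aa
   2 |   9 | aaa
   3 |   5 | aaabaaa
   4 |   6 | aabaaa
   5 |   7 | abaaa
   6 |   3 | abaaabaaa
   7 |   8 | baaa
   8 |   4 | baaabaaa
   9 |   2 | babaaabaaa
  10 |   1 | bbabaaabaaa
  11 |   0 | bbbabaaabaaa

[11, 10, 9, 5, 6, 7, 3, 8, 4, 2, 1, 0]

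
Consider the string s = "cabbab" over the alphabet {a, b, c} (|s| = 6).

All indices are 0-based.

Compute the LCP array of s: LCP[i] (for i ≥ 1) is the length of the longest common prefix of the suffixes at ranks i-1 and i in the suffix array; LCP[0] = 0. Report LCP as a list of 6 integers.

sorted suffixes:
  #0 SA[0]=4  'ab'
  #1 SA[1]=1  'abbab'
  #2 SA[2]=5  'b'
  #3 SA[3]=3  'bab'
  #4 SA[4]=2  'bbab'
  #5 SA[5]=0  'cabbab'

SA = [4, 1, 5, 3, 2, 0]
rank  pair      lcp
   1  s[4:],s[1:]  2  'ab'
   2  s[1:],s[5:]  0  ''
   3  s[5:],s[3:]  1  'b'
   4  s[3:],s[2:]  1  'b'
   5  s[2:],s[0:]  0  ''

[0, 2, 0, 1, 1, 0]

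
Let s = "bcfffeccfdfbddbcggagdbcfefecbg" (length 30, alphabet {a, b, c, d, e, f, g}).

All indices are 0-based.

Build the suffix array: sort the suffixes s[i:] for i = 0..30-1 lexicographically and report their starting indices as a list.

[18, 21, 0, 14, 11, 28, 27, 6, 7, 22, 1, 15, 20, 13, 12, 9, 26, 5, 24, 10, 8, 25, 4, 23, 3, 2, 29, 17, 19, 16]

sorted suffixes:
  #0 SA[0]=18  'agdbcfefecbg'
  #1 SA[1]=21  'bcfefecbg'
  #2 SA[2]=0  'bcfffeccfdfbddbcggagdbcfefecbg'
  #3 SA[3]=14  'bcggagdbcfefecbg'
  #4 SA[4]=11  'bddbcggagdbcfefecbg'
  #5 SA[5]=28  'bg'
  #6 SA[6]=27  'cbg'
  #7 SA[7]=6  'ccfdfbddbcggagdbcfefecbg'
  #8 SA[8]=7  'cfdfbddbcggagdbcfefecbg'
  #9 SA[9]=22  'cfefecbg'
  #10 SA[10]=1  'cfffeccfdfbddbcggagdbcfefecbg'
  #11 SA[11]=15  'cggagdbcfefecbg'
  #12 SA[12]=20  'dbcfefecbg'
  #13 SA[13]=13  'dbcggagdbcfefecbg'
  #14 SA[14]=12  'ddbcggagdbcfefecbg'
  #15 SA[15]=9  'dfbddbcggagdbcfefecbg'
  #16 SA[16]=26  'ecbg'
  #17 SA[17]=5  'eccfdfbddbcggagdbcfefecbg'
  #18 SA[18]=24  'efecbg'
  #19 SA[19]=10  'fbddbcggagdbcfefecbg'
  #20 SA[20]=8  'fdfbddbcggagdbcfefecbg'
  #21 SA[21]=25  'fecbg'
  #22 SA[22]=4  'feccfdfbddbcggagdbcfefecbg'
  #23 SA[23]=23  'fefecbg'
  #24 SA[24]=3  'ffeccfdfbddbcggagdbcfefecbg'
  #25 SA[25]=2  'fffeccfdfbddbcggagdbcfefecbg'
  #26 SA[26]=29  'g'
  #27 SA[27]=17  'gagdbcfefecbg'
  #28 SA[28]=19  'gdbcfefecbg'
  #29 SA[29]=16  'ggagdbcfefecbg'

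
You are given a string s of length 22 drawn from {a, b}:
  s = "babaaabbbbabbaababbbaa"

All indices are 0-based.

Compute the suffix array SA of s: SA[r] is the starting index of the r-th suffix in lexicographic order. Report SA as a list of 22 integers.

[21, 20, 3, 13, 4, 1, 14, 10, 16, 5, 19, 2, 12, 0, 9, 15, 18, 11, 8, 17, 7, 6]

rank→(start, suffix):
  0 → (21, 'a')
  1 → (20, 'aa')
  2 → (3, 'aaabbbbabbaababbbaa')
  3 → (13, 'aababbbaa')
  4 → (4, 'aabbbbabbaababbbaa')
  5 → (1, 'abaaabbbbabbaababbbaa')
  6 → (14, 'ababbbaa')
  7 → (10, 'abbaababbbaa')
  8 → (16, 'abbbaa')
  9 → (5, 'abbbbabbaababbbaa')
  10 → (19, 'baa')
  11 → (2, 'baaabbbbabbaababbbaa')
  12 → (12, 'baababbbaa')
  13 → (0, 'babaaabbbbabbaababbbaa')
  14 → (9, 'babbaababbbaa')
  15 → (15, 'babbbaa')
  16 → (18, 'bbaa')
  17 → (11, 'bbaababbbaa')
  18 → (8, 'bbabbaababbbaa')
  19 → (17, 'bbbaa')
  20 → (7, 'bbbabbaababbbaa')
  21 → (6, 'bbbbabbaababbbaa')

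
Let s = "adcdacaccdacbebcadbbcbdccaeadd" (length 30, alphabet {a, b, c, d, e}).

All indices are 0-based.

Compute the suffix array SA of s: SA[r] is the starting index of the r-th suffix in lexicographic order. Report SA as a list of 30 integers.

[4, 10, 6, 16, 0, 27, 25, 18, 14, 19, 21, 12, 5, 15, 24, 20, 11, 23, 7, 2, 8, 29, 3, 9, 17, 22, 1, 28, 26, 13]

rank→(start, suffix):
  0 → (4, 'acaccdacbebcadbbcbdccaeadd')
  1 → (10, 'acbebcadbbcbdccaeadd')
  2 → (6, 'accdacbebcadbbcbdccaeadd')
  3 → (16, 'adbbcbdccaeadd')
  4 → (0, 'adcdacaccdacbebcadbbcbdccaeadd')
  5 → (27, 'add')
  6 → (25, 'aeadd')
  7 → (18, 'bbcbdccaeadd')
  8 → (14, 'bcadbbcbdccaeadd')
  9 → (19, 'bcbdccaeadd')
  10 → (21, 'bdccaeadd')
  11 → (12, 'bebcadbbcbdccaeadd')
  12 → (5, 'caccdacbebcadbbcbdccaeadd')
  13 → (15, 'cadbbcbdccaeadd')
  14 → (24, 'caeadd')
  15 → (20, 'cbdccaeadd')
  16 → (11, 'cbebcadbbcbdccaeadd')
  17 → (23, 'ccaeadd')
  18 → (7, 'ccdacbebcadbbcbdccaeadd')
  19 → (2, 'cdacaccdacbebcadbbcbdccaeadd')
  20 → (8, 'cdacbebcadbbcbdccaeadd')
  21 → (29, 'd')
  22 → (3, 'dacaccdacbebcadbbcbdccaeadd')
  23 → (9, 'dacbebcadbbcbdccaeadd')
  24 → (17, 'dbbcbdccaeadd')
  25 → (22, 'dccaeadd')
  26 → (1, 'dcdacaccdacbebcadbbcbdccaeadd')
  27 → (28, 'dd')
  28 → (26, 'eadd')
  29 → (13, 'ebcadbbcbdccaeadd')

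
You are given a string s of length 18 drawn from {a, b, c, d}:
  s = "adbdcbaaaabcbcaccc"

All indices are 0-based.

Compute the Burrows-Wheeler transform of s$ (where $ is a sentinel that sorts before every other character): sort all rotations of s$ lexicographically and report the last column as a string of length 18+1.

rank  rotation             last
    0  $adbdcbaaaabcbcaccc  c
    1  aaaabcbcaccc$adbdcb  b
    2  aaabcbcaccc$adbdcba  a
    3  aabcbcaccc$adbdcbaa  a
    4  abcbcaccc$adbdcbaaa  a
    5  accc$adbdcbaaaabcbc  c
    6  adbdcbaaaabcbcaccc$  $
    7  baaaabcbcaccc$adbdc  c
    8  bcaccc$adbdcbaaaabc  c
    9  bcbcaccc$adbdcbaaaa  a
   10  bdcbaaaabcbcaccc$ad  d
   11  c$adbdcbaaaabcbcacc  c
   12  caccc$adbdcbaaaabcb  b
   13  cbaaaabcbcaccc$adbd  d
   14  cbcaccc$adbdcbaaaab  b
   15  cc$adbdcbaaaabcbcac  c
   16  ccc$adbdcbaaaabcbca  a
   17  dbdcbaaaabcbcaccc$a  a
   18  dcbaaaabcbcaccc$adb  b

cbaaac$ccadcbdbcaab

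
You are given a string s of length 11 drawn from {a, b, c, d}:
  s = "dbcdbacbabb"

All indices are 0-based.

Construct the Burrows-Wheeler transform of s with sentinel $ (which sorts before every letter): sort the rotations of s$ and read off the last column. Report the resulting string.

rank  rotation      last
    0  $dbcdbacbabb  b
    1  abb$dbcdbacb  b
    2  acbabb$dbcdb  b
    3  b$dbcdbacbab  b
    4  babb$dbcdbac  c
    5  bacbabb$dbcd  d
    6  bb$dbcdbacba  a
    7  bcdbacbabb$d  d
    8  cbabb$dbcdba  a
    9  cdbacbabb$db  b
   10  dbacbabb$dbc  c
   11  dbcdbacbabb$  $

bbbbcdadabc$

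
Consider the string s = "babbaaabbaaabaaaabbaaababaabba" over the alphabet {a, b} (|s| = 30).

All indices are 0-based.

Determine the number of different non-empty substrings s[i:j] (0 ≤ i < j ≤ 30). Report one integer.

sorted suffixes:
  #0 SA[0]=29  'a'
  #1 SA[1]=13  'aaaabbaaababaabba'
  #2 SA[2]=9  'aaabaaaabbaaababaabba'
  #3 SA[3]=19  'aaababaabba'
  #4 SA[4]=4  'aaabbaaabaaaabbaaababaabba'
  #5 SA[5]=14  'aaabbaaababaabba'
  #6 SA[6]=10  'aabaaaabbaaababaabba'
  #7 SA[7]=20  'aababaabba'
  #8 SA[8]=25  'aabba'
  #9 SA[9]=5  'aabbaaabaaaabbaaababaabba'
  #10 SA[10]=15  'aabbaaababaabba'
  #11 SA[11]=11  'abaaaabbaaababaabba'
  #12 SA[12]=23  'abaabba'
  #13 SA[13]=21  'ababaabba'
  #14 SA[14]=26  'abba'
  #15 SA[15]=6  'abbaaabaaaabbaaababaabba'
  #16 SA[16]=16  'abbaaababaabba'
  #17 SA[17]=1  'abbaaabbaaabaaaabbaaababaabba'
  #18 SA[18]=28  'ba'
  #19 SA[19]=12  'baaaabbaaababaabba'
  #20 SA[20]=8  'baaabaaaabbaaababaabba'
  #21 SA[21]=18  'baaababaabba'
  #22 SA[22]=3  'baaabbaaabaaaabbaaababaabba'
  #23 SA[23]=24  'baabba'
  #24 SA[24]=22  'babaabba'
  #25 SA[25]=0  'babbaaabbaaabaaaabbaaababaabba'
  #26 SA[26]=27  'bba'
  #27 SA[27]=7  'bbaaabaaaabbaaababaabba'
  #28 SA[28]=17  'bbaaababaabba'
  #29 SA[29]=2  'bbaaabbaaabaaaabbaaababaabba'

SA = [29, 13, 9, 19, 4, 14, 10, 20, 25, 5, 15, 11, 23, 21, 26, 6, 16, 1, 28, 12, 8, 18, 3, 24, 22, 0, 27, 7, 17, 2]
[i] adj suffixes → lcp
  [1] 29/13 → 1 ('a')
  [2] 13/9 → 3 ('aaa')
  [3] 9/19 → 5 ('aaaba')
  [4] 19/4 → 4 ('aaab')
  [5] 4/14 → 10 ('aaabbaaaba')
  [6] 14/10 → 2 ('aa')
  [7] 10/20 → 4 ('aaba')
  [8] 20/25 → 3 ('aab')
  [9] 25/5 → 5 ('aabba')
  [10] 5/15 → 9 ('aabbaaaba')
  [11] 15/11 → 1 ('a')
  [12] 11/23 → 4 ('abaa')
  [13] 23/21 → 3 ('aba')
  [14] 21/26 → 2 ('ab')
  [15] 26/6 → 4 ('abba')
  [16] 6/16 → 8 ('abbaaaba')
  [17] 16/1 → 7 ('abbaaab')
  [18] 1/28 → 0 ('')
  [19] 28/12 → 2 ('ba')
  [20] 12/8 → 4 ('baaa')
  [21] 8/18 → 6 ('baaaba')
  [22] 18/3 → 5 ('baaab')
  [23] 3/24 → 3 ('baa')
  [24] 24/22 → 2 ('ba')
  [25] 22/0 → 3 ('bab')
  [26] 0/27 → 1 ('b')
  [27] 27/7 → 3 ('bba')
  [28] 7/17 → 7 ('bbaaaba')
  [29] 17/2 → 6 ('bbaaab')

n(n+1)/2 = 30·31/2 = 465
Σ LCP = 0 + 1 + 3 + 5 + 4 + 10 + 2 + 4 + 3 + 5 + 9 + 1 + 4 + 3 + 2 + 4 + 8 + 7 + 0 + 2 + 4 + 6 + 5 + 3 + 2 + 3 + 1 + 3 + 7 + 6 = 117
distinct = 465 − 117 = 348

348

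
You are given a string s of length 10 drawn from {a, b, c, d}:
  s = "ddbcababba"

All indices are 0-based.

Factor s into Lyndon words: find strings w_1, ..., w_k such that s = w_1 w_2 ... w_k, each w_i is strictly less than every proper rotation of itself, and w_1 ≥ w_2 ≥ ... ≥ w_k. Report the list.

["d", "d", "bc", "ababb", "a"]

emit factor 1: 'd' (i=0, period=1)
emit factor 2: 'd' (i=1, period=1)
emit factor 3: 'bc' (i=2, period=2)
emit factor 4: 'ababb' (i=4, period=5)
emit factor 5: 'a' (i=9, period=1)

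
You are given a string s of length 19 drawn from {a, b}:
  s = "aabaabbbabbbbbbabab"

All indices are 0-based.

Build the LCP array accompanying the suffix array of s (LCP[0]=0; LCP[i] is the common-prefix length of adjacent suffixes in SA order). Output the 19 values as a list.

sorted suffixes:
  #0 SA[0]=0  'aabaabbbabbbbbbabab'
  #1 SA[1]=3  'aabbbabbbbbbabab'
  #2 SA[2]=17  'ab'
  #3 SA[3]=1  'abaabbbabbbbbbabab'
  #4 SA[4]=15  'abab'
  #5 SA[5]=4  'abbbabbbbbbabab'
  #6 SA[6]=8  'abbbbbbabab'
  #7 SA[7]=18  'b'
  #8 SA[8]=2  'baabbbabbbbbbabab'
  #9 SA[9]=16  'bab'
  #10 SA[10]=14  'babab'
  #11 SA[11]=7  'babbbbbbabab'
  #12 SA[12]=13  'bbabab'
  #13 SA[13]=6  'bbabbbbbbabab'
  #14 SA[14]=12  'bbbabab'
  #15 SA[15]=5  'bbbabbbbbbabab'
  #16 SA[16]=11  'bbbbabab'
  #17 SA[17]=10  'bbbbbabab'
  #18 SA[18]=9  'bbbbbbabab'

SA = [0, 3, 17, 1, 15, 4, 8, 18, 2, 16, 14, 7, 13, 6, 12, 5, 11, 10, 9]
[i] adj suffixes → lcp
  [1] 0/3 → 3 ('aab')
  [2] 3/17 → 1 ('a')
  [3] 17/1 → 2 ('ab')
  [4] 1/15 → 3 ('aba')
  [5] 15/4 → 2 ('ab')
  [6] 4/8 → 4 ('abbb')
  [7] 8/18 → 0 ('')
  [8] 18/2 → 1 ('b')
  [9] 2/16 → 2 ('ba')
  [10] 16/14 → 3 ('bab')
  [11] 14/7 → 3 ('bab')
  [12] 7/13 → 1 ('b')
  [13] 13/6 → 4 ('bbab')
  [14] 6/12 → 2 ('bb')
  [15] 12/5 → 5 ('bbbab')
  [16] 5/11 → 3 ('bbb')
  [17] 11/10 → 4 ('bbbb')
  [18] 10/9 → 5 ('bbbbb')

[0, 3, 1, 2, 3, 2, 4, 0, 1, 2, 3, 3, 1, 4, 2, 5, 3, 4, 5]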